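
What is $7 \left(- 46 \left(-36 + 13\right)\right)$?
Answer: $7406$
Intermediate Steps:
$7 \left(- 46 \left(-36 + 13\right)\right) = 7 \left(\left(-46\right) \left(-23\right)\right) = 7 \cdot 1058 = 7406$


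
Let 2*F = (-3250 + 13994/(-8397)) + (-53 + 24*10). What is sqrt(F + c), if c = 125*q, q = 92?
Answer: sqrt(312362792670)/5598 ≈ 99.838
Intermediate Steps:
c = 11500 (c = 125*92 = 11500)
F = -25734005/16794 (F = ((-3250 + 13994/(-8397)) + (-53 + 24*10))/2 = ((-3250 + 13994*(-1/8397)) + (-53 + 240))/2 = ((-3250 - 13994/8397) + 187)/2 = (-27304244/8397 + 187)/2 = (1/2)*(-25734005/8397) = -25734005/16794 ≈ -1532.3)
sqrt(F + c) = sqrt(-25734005/16794 + 11500) = sqrt(167396995/16794) = sqrt(312362792670)/5598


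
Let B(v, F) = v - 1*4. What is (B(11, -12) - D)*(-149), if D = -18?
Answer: -3725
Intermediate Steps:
B(v, F) = -4 + v (B(v, F) = v - 4 = -4 + v)
(B(11, -12) - D)*(-149) = ((-4 + 11) - 1*(-18))*(-149) = (7 + 18)*(-149) = 25*(-149) = -3725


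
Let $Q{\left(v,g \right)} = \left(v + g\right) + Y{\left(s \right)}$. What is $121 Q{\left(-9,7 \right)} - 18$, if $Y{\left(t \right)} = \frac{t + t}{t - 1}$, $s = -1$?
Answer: $-139$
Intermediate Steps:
$Y{\left(t \right)} = \frac{2 t}{-1 + t}$
$Q{\left(v,g \right)} = 1 + g + v$ ($Q{\left(v,g \right)} = \left(v + g\right) + 2 \left(-1\right) \frac{1}{-1 - 1} = \left(g + v\right) + 2 \left(-1\right) \frac{1}{-2} = \left(g + v\right) + 2 \left(-1\right) \left(- \frac{1}{2}\right) = \left(g + v\right) + 1 = 1 + g + v$)
$121 Q{\left(-9,7 \right)} - 18 = 121 \left(1 + 7 - 9\right) - 18 = 121 \left(-1\right) - 18 = -121 - 18 = -139$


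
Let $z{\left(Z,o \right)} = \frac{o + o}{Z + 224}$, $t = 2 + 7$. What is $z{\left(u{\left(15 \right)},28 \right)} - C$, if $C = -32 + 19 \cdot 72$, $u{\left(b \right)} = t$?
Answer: $- \frac{311232}{233} \approx -1335.8$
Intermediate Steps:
$t = 9$
$u{\left(b \right)} = 9$
$z{\left(Z,o \right)} = \frac{2 o}{224 + Z}$
$C = 1336$ ($C = -32 + 1368 = 1336$)
$z{\left(u{\left(15 \right)},28 \right)} - C = 2 \cdot 28 \frac{1}{224 + 9} - 1336 = 2 \cdot 28 \cdot \frac{1}{233} - 1336 = \frac{56}{233} - 1336 = - \frac{311232}{233}$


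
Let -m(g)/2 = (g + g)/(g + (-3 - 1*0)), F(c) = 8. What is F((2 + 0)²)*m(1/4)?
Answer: 32/11 ≈ 2.9091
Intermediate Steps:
m(g) = -4*g/(-3 + g) (m(g) = -2*(g + g)/(g + (-3 - 1*0)) = -2*2*g/(g + (-3 + 0)) = -2*2*g/(g - 3) = -2*2*g/(-3 + g) = -4*g/(-3 + g))
F((2 + 0)²)*m(1/4) = 8*(-4/(4*(-3 + 1/4))) = 8*(-4*¼/(-3 + ¼)) = 8*(-4*¼/(-11/4)) = 8*(-4*¼*(-4/11)) = 8*(4/11) = 32/11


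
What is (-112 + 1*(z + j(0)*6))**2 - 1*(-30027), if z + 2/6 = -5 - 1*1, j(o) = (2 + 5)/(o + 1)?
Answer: 322684/9 ≈ 35854.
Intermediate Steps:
j(o) = 7/(1 + o)
z = -19/3 (z = -1/3 + (-5 - 1*1) = -1/3 + (-5 - 1) = -1/3 - 6 = -19/3 ≈ -6.3333)
(-112 + 1*(z + j(0)*6))**2 - 1*(-30027) = (-112 + 1*(-19/3 + (7/(1 + 0))*6))**2 - 1*(-30027) = (-112 + 1*(-19/3 + (7/1)*6))**2 + 30027 = (-112 + 1*(-19/3 + (7*1)*6))**2 + 30027 = (-112 + 1*(-19/3 + 7*6))**2 + 30027 = (-112 + 1*(-19/3 + 42))**2 + 30027 = (-112 + 1*(107/3))**2 + 30027 = (-112 + 107/3)**2 + 30027 = (-229/3)**2 + 30027 = 52441/9 + 30027 = 322684/9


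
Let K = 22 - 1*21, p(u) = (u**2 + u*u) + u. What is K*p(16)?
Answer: 528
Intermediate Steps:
p(u) = u + 2*u**2 (p(u) = (u**2 + u**2) + u = 2*u**2 + u = u + 2*u**2)
K = 1 (K = 22 - 21 = 1)
K*p(16) = 1*(16*(1 + 2*16)) = 1*(16*(1 + 32)) = 1*(16*33) = 1*528 = 528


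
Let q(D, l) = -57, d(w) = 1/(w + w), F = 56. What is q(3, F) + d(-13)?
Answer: -1483/26 ≈ -57.038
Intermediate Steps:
d(w) = 1/(2*w)
q(3, F) + d(-13) = -57 + (1/2)/(-13) = -57 + (1/2)*(-1/13) = -57 - 1/26 = -1483/26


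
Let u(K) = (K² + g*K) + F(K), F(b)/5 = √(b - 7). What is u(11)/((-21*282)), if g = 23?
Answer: -64/987 ≈ -0.064843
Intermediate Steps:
F(b) = 5*√(-7 + b) (F(b) = 5*√(b - 7) = 5*√(-7 + b))
u(K) = K² + 5*√(-7 + K) + 23*K (u(K) = (K² + 23*K) + 5*√(-7 + K) = K² + 5*√(-7 + K) + 23*K)
u(11)/((-21*282)) = (11² + 5*√(-7 + 11) + 23*11)/((-21*282)) = (121 + 5*√4 + 253)/(-5922) = (121 + 5*2 + 253)*(-1/5922) = (121 + 10 + 253)*(-1/5922) = 384*(-1/5922) = -64/987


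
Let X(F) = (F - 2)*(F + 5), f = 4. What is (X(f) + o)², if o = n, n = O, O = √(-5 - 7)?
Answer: 312 + 72*I*√3 ≈ 312.0 + 124.71*I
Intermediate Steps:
O = 2*I*√3 (O = √(-12) = 2*I*√3 ≈ 3.4641*I)
n = 2*I*√3 ≈ 3.4641*I
o = 2*I*√3 ≈ 3.4641*I
X(F) = (-2 + F)*(5 + F)
(X(f) + o)² = ((-10 + 4² + 3*4) + 2*I*√3)² = ((-10 + 16 + 12) + 2*I*√3)² = (18 + 2*I*√3)²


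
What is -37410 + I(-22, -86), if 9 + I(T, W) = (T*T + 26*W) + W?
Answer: -39257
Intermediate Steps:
I(T, W) = -9 + T² + 27*W (I(T, W) = -9 + ((T*T + 26*W) + W) = -9 + ((T² + 26*W) + W) = -9 + (T² + 27*W) = -9 + T² + 27*W)
-37410 + I(-22, -86) = -37410 + (-9 + (-22)² + 27*(-86)) = -37410 + (-9 + 484 - 2322) = -37410 - 1847 = -39257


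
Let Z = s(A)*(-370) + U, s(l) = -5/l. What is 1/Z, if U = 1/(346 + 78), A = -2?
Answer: -424/392199 ≈ -0.0010811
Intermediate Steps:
U = 1/424 ≈ 0.0023585
Z = -392199/424 (Z = -5/(-2)*(-370) + 1/424 = -5*(-1/2)*(-370) + 1/424 = (5/2)*(-370) + 1/424 = -925 + 1/424 = -392199/424 ≈ -925.00)
1/Z = 1/(-392199/424) = -424/392199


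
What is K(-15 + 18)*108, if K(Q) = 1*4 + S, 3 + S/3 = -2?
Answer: -1188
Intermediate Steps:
S = -15 (S = -9 + 3*(-2) = -9 - 6 = -15)
K(Q) = -11 (K(Q) = 1*4 - 15 = 4 - 15 = -11)
K(-15 + 18)*108 = -11*108 = -1188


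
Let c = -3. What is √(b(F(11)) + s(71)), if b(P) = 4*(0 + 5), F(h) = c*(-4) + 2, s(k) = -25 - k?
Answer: 2*I*√19 ≈ 8.7178*I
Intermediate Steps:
F(h) = 14 (F(h) = -3*(-4) + 2 = 12 + 2 = 14)
b(P) = 20 (b(P) = 4*5 = 20)
√(b(F(11)) + s(71)) = √(20 + (-25 - 1*71)) = √(20 + (-25 - 71)) = √(20 - 96) = √(-76) = 2*I*√19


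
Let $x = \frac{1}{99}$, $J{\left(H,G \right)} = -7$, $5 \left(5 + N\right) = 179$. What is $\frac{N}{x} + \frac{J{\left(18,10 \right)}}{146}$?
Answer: $\frac{2225881}{730} \approx 3049.2$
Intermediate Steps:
$N = \frac{154}{5}$ ($N = -5 + \frac{1}{5} \cdot 179 = -5 + \frac{179}{5} = \frac{154}{5} \approx 30.8$)
$x = \frac{1}{99} \approx 0.010101$
$\frac{N}{x} + \frac{J{\left(18,10 \right)}}{146} = \frac{154 \frac{1}{\frac{1}{99}}}{5} - \frac{7}{146} = \frac{154}{5} \cdot 99 - \frac{7}{146} = \frac{15246}{5} - \frac{7}{146} = \frac{2225881}{730}$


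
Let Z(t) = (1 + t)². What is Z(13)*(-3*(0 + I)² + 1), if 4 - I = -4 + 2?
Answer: -20972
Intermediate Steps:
I = 6 (I = 4 - (-4 + 2) = 4 - 1*(-2) = 4 + 2 = 6)
Z(13)*(-3*(0 + I)² + 1) = (1 + 13)²*(-3*(0 + 6)² + 1) = 14²*(-3*6² + 1) = 196*(-3*36 + 1) = 196*(-108 + 1) = 196*(-107) = -20972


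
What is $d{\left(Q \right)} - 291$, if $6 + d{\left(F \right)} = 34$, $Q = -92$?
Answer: $-263$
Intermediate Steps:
$d{\left(F \right)} = 28$ ($d{\left(F \right)} = -6 + 34 = 28$)
$d{\left(Q \right)} - 291 = 28 - 291 = -263$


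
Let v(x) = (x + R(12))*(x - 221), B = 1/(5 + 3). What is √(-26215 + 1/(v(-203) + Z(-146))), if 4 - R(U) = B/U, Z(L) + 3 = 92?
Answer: I*√26934650463368539/1013633 ≈ 161.91*I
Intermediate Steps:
Z(L) = 89 (Z(L) = -3 + 92 = 89)
B = ⅛ (B = 1/8 = ⅛ ≈ 0.12500)
R(U) = 4 - 1/(8*U)
v(x) = (-221 + x)*(383/96 + x) (v(x) = (x + (4 - ⅛/12))*(x - 221) = (x + (4 - ⅛*1/12))*(-221 + x) = (x + (4 - 1/96))*(-221 + x) = (x + 383/96)*(-221 + x) = (383/96 + x)*(-221 + x) = (-221 + x)*(383/96 + x))
√(-26215 + 1/(v(-203) + Z(-146))) = √(-26215 + 1/((-84643/96 + (-203)² - 20833/96*(-203)) + 89)) = √(-26215 + 1/((-84643/96 + 41209 + 4229099/96) + 89)) = √(-26215 + 1/(1012565/12 + 89)) = √(-26215 + 1/(1013633/12)) = √(-26215 + 12/1013633) = √(-26572389083/1013633) = I*√26934650463368539/1013633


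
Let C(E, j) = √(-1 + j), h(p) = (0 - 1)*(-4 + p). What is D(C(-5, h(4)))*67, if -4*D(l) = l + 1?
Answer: -67/4 - 67*I/4 ≈ -16.75 - 16.75*I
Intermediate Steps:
h(p) = 4 - p (h(p) = -(-4 + p) = 4 - p)
D(l) = -¼ - l/4 (D(l) = -(l + 1)/4 = -(1 + l)/4 = -¼ - l/4)
D(C(-5, h(4)))*67 = (-¼ - √(-1 + (4 - 1*4))/4)*67 = (-¼ - √(-1 + (4 - 4))/4)*67 = (-¼ - √(-1 + 0)/4)*67 = (-¼ - I/4)*67 = -67/4 - 67*I/4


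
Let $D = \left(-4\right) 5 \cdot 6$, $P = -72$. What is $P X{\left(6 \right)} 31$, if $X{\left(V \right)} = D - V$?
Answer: $281232$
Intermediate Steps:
$D = -120$ ($D = \left(-20\right) 6 = -120$)
$X{\left(V \right)} = -120 - V$
$P X{\left(6 \right)} 31 = - 72 \left(-120 - 6\right) 31 = \left(-72\right) \left(-126\right) 31 = 9072 \cdot 31 = 281232$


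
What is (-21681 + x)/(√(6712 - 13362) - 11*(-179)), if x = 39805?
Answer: 35686156/3883611 - 90620*I*√266/3883611 ≈ 9.1889 - 0.38057*I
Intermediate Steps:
(-21681 + x)/(√(6712 - 13362) - 11*(-179)) = (-21681 + 39805)/(√(6712 - 13362) - 11*(-179)) = 18124/(√(-6650) + 1969) = 18124/(5*I*√266 + 1969) = 18124/(1969 + 5*I*√266)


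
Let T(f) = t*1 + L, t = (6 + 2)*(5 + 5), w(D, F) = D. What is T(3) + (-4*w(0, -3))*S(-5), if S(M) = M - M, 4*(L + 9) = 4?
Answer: 72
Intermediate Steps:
L = -8 (L = -9 + (¼)*4 = -9 + 1 = -8)
S(M) = 0
t = 80 (t = 8*10 = 80)
T(f) = 72 (T(f) = 80*1 - 8 = 80 - 8 = 72)
T(3) + (-4*w(0, -3))*S(-5) = 72 - 4*0*0 = 72 + 0*0 = 72 + 0 = 72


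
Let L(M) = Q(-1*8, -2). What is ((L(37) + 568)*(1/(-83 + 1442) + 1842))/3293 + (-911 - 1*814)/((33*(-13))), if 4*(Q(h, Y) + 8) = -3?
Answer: 811069352689/2559806964 ≈ 316.85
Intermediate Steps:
Q(h, Y) = -35/4 (Q(h, Y) = -8 + (¼)*(-3) = -8 - ¾ = -35/4)
L(M) = -35/4
((L(37) + 568)*(1/(-83 + 1442) + 1842))/3293 + (-911 - 1*814)/((33*(-13))) = ((-35/4 + 568)*(1/(-83 + 1442) + 1842))/3293 + (-911 - 1*814)/((33*(-13))) = (2237*(1/1359 + 1842)/4)*(1/3293) + (-911 - 814)/(-429) = (2237*(1/1359 + 1842)/4)*(1/3293) - 1725*(-1/429) = ((2237/4)*(2503279/1359))*(1/3293) + 575/143 = (5599835123/5436)*(1/3293) + 575/143 = 5599835123/17900748 + 575/143 = 811069352689/2559806964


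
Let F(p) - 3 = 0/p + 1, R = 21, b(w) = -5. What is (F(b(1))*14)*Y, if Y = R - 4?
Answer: 952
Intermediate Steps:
Y = 17 (Y = 21 - 4 = 17)
F(p) = 4 (F(p) = 3 + (0/p + 1) = 3 + (0 + 1) = 3 + 1 = 4)
(F(b(1))*14)*Y = (4*14)*17 = 56*17 = 952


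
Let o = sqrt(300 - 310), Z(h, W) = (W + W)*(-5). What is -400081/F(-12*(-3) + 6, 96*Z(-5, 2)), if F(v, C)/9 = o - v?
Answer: 2800567/2661 + 400081*I*sqrt(10)/15966 ≈ 1052.4 + 79.241*I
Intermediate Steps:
Z(h, W) = -10*W (Z(h, W) = (2*W)*(-5) = -10*W)
o = I*sqrt(10) (o = sqrt(-10) = I*sqrt(10) ≈ 3.1623*I)
F(v, C) = -9*v + 9*I*sqrt(10) (F(v, C) = 9*(I*sqrt(10) - v) = 9*(-v + I*sqrt(10)) = -9*v + 9*I*sqrt(10))
-400081/F(-12*(-3) + 6, 96*Z(-5, 2)) = -400081/(-9*(-12*(-3) + 6) + 9*I*sqrt(10)) = -400081/(-9*(36 + 6) + 9*I*sqrt(10)) = -400081/(-9*42 + 9*I*sqrt(10)) = -400081/(-378 + 9*I*sqrt(10))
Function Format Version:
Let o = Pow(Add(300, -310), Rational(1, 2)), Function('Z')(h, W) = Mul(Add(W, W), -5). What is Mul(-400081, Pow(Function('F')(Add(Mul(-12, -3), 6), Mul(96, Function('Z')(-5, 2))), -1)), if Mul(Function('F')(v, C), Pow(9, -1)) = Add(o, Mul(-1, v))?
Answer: Add(Rational(2800567, 2661), Mul(Rational(400081, 15966), I, Pow(10, Rational(1, 2)))) ≈ Add(1052.4, Mul(79.241, I))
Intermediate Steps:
Function('Z')(h, W) = Mul(-10, W) (Function('Z')(h, W) = Mul(Mul(2, W), -5) = Mul(-10, W))
o = Mul(I, Pow(10, Rational(1, 2))) (o = Pow(-10, Rational(1, 2)) = Mul(I, Pow(10, Rational(1, 2))) ≈ Mul(3.1623, I))
Function('F')(v, C) = Add(Mul(-9, v), Mul(9, I, Pow(10, Rational(1, 2)))) (Function('F')(v, C) = Mul(9, Add(Mul(I, Pow(10, Rational(1, 2))), Mul(-1, v))) = Mul(9, Add(Mul(-1, v), Mul(I, Pow(10, Rational(1, 2))))) = Add(Mul(-9, v), Mul(9, I, Pow(10, Rational(1, 2)))))
Mul(-400081, Pow(Function('F')(Add(Mul(-12, -3), 6), Mul(96, Function('Z')(-5, 2))), -1)) = Mul(-400081, Pow(Add(Mul(-9, Add(Mul(-12, -3), 6)), Mul(9, I, Pow(10, Rational(1, 2)))), -1)) = Mul(-400081, Pow(Add(Mul(-9, Add(36, 6)), Mul(9, I, Pow(10, Rational(1, 2)))), -1)) = Mul(-400081, Pow(Add(Mul(-9, 42), Mul(9, I, Pow(10, Rational(1, 2)))), -1)) = Mul(-400081, Pow(Add(-378, Mul(9, I, Pow(10, Rational(1, 2)))), -1))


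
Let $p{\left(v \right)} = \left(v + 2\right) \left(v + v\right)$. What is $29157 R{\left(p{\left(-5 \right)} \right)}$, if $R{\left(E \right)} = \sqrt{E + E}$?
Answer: $58314 \sqrt{15} \approx 2.2585 \cdot 10^{5}$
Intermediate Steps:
$p{\left(v \right)} = 2 v \left(2 + v\right)$ ($p{\left(v \right)} = \left(2 + v\right) 2 v = 2 v \left(2 + v\right)$)
$R{\left(E \right)} = \sqrt{2} \sqrt{E}$ ($R{\left(E \right)} = \sqrt{2 E} = \sqrt{2} \sqrt{E}$)
$29157 R{\left(p{\left(-5 \right)} \right)} = 29157 \sqrt{2} \sqrt{2 \left(-5\right) \left(2 - 5\right)} = 29157 \sqrt{2} \sqrt{2 \left(-5\right) \left(-3\right)} = 29157 \sqrt{2} \sqrt{30} = 29157 \cdot 2 \sqrt{15} = 58314 \sqrt{15}$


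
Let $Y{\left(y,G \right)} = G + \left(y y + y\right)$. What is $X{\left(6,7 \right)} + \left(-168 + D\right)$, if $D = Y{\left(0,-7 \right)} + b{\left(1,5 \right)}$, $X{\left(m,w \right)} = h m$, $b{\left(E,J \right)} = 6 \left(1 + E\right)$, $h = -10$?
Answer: $-223$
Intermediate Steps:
$Y{\left(y,G \right)} = G + y + y^{2}$ ($Y{\left(y,G \right)} = G + \left(y^{2} + y\right) = G + \left(y + y^{2}\right) = G + y + y^{2}$)
$b{\left(E,J \right)} = 6 + 6 E$
$X{\left(m,w \right)} = - 10 m$
$D = 5$ ($D = \left(-7 + 0 + 0^{2}\right) + \left(6 + 6 \cdot 1\right) = \left(-7 + 0 + 0\right) + \left(6 + 6\right) = -7 + 12 = 5$)
$X{\left(6,7 \right)} + \left(-168 + D\right) = \left(-10\right) 6 + \left(-168 + 5\right) = -60 - 163 = -223$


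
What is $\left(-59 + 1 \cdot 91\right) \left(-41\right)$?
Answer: $-1312$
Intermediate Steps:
$\left(-59 + 1 \cdot 91\right) \left(-41\right) = \left(-59 + 91\right) \left(-41\right) = 32 \left(-41\right) = -1312$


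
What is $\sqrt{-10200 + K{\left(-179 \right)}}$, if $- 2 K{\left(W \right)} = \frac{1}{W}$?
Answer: $\frac{i \sqrt{1307272442}}{358} \approx 100.99 i$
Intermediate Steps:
$K{\left(W \right)} = - \frac{1}{2 W}$
$\sqrt{-10200 + K{\left(-179 \right)}} = \sqrt{-10200 - \frac{1}{2 \left(-179\right)}} = \sqrt{-10200 - - \frac{1}{358}} = \sqrt{-10200 + \frac{1}{358}} = \sqrt{- \frac{3651599}{358}} = \frac{i \sqrt{1307272442}}{358}$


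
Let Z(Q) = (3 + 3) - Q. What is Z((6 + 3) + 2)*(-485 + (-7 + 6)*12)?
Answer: 2485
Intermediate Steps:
Z(Q) = 6 - Q
Z((6 + 3) + 2)*(-485 + (-7 + 6)*12) = (6 - ((6 + 3) + 2))*(-485 + (-7 + 6)*12) = (6 - (9 + 2))*(-485 - 1*12) = (6 - 1*11)*(-485 - 12) = (6 - 11)*(-497) = -5*(-497) = 2485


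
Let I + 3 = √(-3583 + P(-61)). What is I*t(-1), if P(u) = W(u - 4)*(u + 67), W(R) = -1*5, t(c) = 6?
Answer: -18 + 6*I*√3613 ≈ -18.0 + 360.65*I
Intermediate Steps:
W(R) = -5
P(u) = -335 - 5*u (P(u) = -5*(u + 67) = -5*(67 + u) = -335 - 5*u)
I = -3 + I*√3613 (I = -3 + √(-3583 + (-335 - 5*(-61))) = -3 + √(-3583 + (-335 + 305)) = -3 + √(-3583 - 30) = -3 + √(-3613) = -3 + I*√3613 ≈ -3.0 + 60.108*I)
I*t(-1) = (-3 + I*√3613)*6 = -18 + 6*I*√3613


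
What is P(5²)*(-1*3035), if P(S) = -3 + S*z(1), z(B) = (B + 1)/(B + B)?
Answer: -66770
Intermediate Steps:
z(B) = (1 + B)/(2*B) (z(B) = (1 + B)/((2*B)) = (1 + B)*(1/(2*B)) = (1 + B)/(2*B))
P(S) = -3 + S (P(S) = -3 + S*((½)*(1 + 1)/1) = -3 + S*((½)*1*2) = -3 + S*1 = -3 + S)
P(5²)*(-1*3035) = (-3 + 5²)*(-1*3035) = (-3 + 25)*(-3035) = 22*(-3035) = -66770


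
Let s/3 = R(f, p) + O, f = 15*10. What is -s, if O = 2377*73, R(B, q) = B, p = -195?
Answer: -521013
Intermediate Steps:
f = 150
O = 173521
s = 521013 (s = 3*(150 + 173521) = 3*173671 = 521013)
-s = -1*521013 = -521013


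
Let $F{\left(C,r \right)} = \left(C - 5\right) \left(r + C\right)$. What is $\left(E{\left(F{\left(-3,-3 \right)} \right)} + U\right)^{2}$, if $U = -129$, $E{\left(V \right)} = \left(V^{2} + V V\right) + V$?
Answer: $20493729$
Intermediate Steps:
$F{\left(C,r \right)} = \left(-5 + C\right) \left(C + r\right)$
$E{\left(V \right)} = V + 2 V^{2}$ ($E{\left(V \right)} = \left(V^{2} + V^{2}\right) + V = 2 V^{2} + V = V + 2 V^{2}$)
$\left(E{\left(F{\left(-3,-3 \right)} \right)} + U\right)^{2} = \left(\left(\left(-3\right)^{2} - -15 - -15 - -9\right) \left(1 + 2 \left(\left(-3\right)^{2} - -15 - -15 - -9\right)\right) - 129\right)^{2} = \left(\left(9 + 15 + 15 + 9\right) \left(1 + 2 \left(9 + 15 + 15 + 9\right)\right) - 129\right)^{2} = \left(48 \left(1 + 2 \cdot 48\right) - 129\right)^{2} = \left(48 \left(1 + 96\right) - 129\right)^{2} = \left(48 \cdot 97 - 129\right)^{2} = \left(4656 - 129\right)^{2} = 4527^{2} = 20493729$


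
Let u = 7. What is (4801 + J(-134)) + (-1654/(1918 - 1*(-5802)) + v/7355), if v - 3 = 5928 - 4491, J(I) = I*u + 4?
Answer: 21956953183/5678060 ≈ 3867.0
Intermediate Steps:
J(I) = 4 + 7*I (J(I) = I*7 + 4 = 7*I + 4 = 4 + 7*I)
v = 1440 (v = 3 + (5928 - 4491) = 3 + 1437 = 1440)
(4801 + J(-134)) + (-1654/(1918 - 1*(-5802)) + v/7355) = (4801 + (4 + 7*(-134))) + (-1654/(1918 - 1*(-5802)) + 1440/7355) = (4801 + (4 - 938)) + (-1654/(1918 + 5802) + 1440*(1/7355)) = (4801 - 934) + (-1654/7720 + 288/1471) = 3867 + (-1654*1/7720 + 288/1471) = 3867 + (-827/3860 + 288/1471) = 3867 - 104837/5678060 = 21956953183/5678060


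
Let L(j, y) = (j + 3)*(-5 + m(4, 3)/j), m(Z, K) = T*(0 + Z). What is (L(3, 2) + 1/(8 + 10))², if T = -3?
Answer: 942841/324 ≈ 2910.0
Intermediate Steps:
m(Z, K) = -3*Z (m(Z, K) = -3*(0 + Z) = -3*Z)
L(j, y) = (-5 - 12/j)*(3 + j) (L(j, y) = (j + 3)*(-5 + (-3*4)/j) = (3 + j)*(-5 - 12/j) = (-5 - 12/j)*(3 + j))
(L(3, 2) + 1/(8 + 10))² = ((-27 - 36/3 - 5*3) + 1/(8 + 10))² = ((-27 - 36*⅓ - 15) + 1/18)² = ((-27 - 12 - 15) + 1/18)² = (-54 + 1/18)² = (-971/18)² = 942841/324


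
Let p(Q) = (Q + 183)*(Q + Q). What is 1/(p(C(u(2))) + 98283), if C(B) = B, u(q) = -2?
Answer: 1/97559 ≈ 1.0250e-5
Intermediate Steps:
p(Q) = 2*Q*(183 + Q) (p(Q) = (183 + Q)*(2*Q) = 2*Q*(183 + Q))
1/(p(C(u(2))) + 98283) = 1/(2*(-2)*(183 - 2) + 98283) = 1/(2*(-2)*181 + 98283) = 1/(-724 + 98283) = 1/97559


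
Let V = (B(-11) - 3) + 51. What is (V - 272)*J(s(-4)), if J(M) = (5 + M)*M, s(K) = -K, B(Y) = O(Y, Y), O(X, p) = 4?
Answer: -7920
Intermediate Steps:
B(Y) = 4
V = 52 (V = (4 - 3) + 51 = 1 + 51 = 52)
J(M) = M*(5 + M)
(V - 272)*J(s(-4)) = (52 - 272)*((-1*(-4))*(5 - 1*(-4))) = -880*(5 + 4) = -880*9 = -220*36 = -7920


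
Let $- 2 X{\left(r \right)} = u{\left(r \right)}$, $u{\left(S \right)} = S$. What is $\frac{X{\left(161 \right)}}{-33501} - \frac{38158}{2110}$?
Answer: $- \frac{1278161303}{70687110} \approx -18.082$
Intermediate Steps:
$X{\left(r \right)} = - \frac{r}{2}$
$\frac{X{\left(161 \right)}}{-33501} - \frac{38158}{2110} = \frac{\left(- \frac{1}{2}\right) 161}{-33501} - \frac{38158}{2110} = \left(- \frac{161}{2}\right) \left(- \frac{1}{33501}\right) - \frac{19079}{1055} = \frac{161}{67002} - \frac{19079}{1055} = - \frac{1278161303}{70687110}$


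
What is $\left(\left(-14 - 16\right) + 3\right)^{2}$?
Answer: $729$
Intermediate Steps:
$\left(\left(-14 - 16\right) + 3\right)^{2} = \left(-30 + 3\right)^{2} = \left(-27\right)^{2} = 729$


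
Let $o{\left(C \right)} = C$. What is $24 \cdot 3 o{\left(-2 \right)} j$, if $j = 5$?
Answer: $-720$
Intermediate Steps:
$24 \cdot 3 o{\left(-2 \right)} j = 24 \cdot 3 \left(-2\right) 5 = 72 \left(-2\right) 5 = \left(-144\right) 5 = -720$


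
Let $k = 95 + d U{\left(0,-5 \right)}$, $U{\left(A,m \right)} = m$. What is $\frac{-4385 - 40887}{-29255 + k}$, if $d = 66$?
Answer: $\frac{22636}{14745} \approx 1.5352$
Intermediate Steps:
$k = -235$ ($k = 95 + 66 \left(-5\right) = 95 - 330 = -235$)
$\frac{-4385 - 40887}{-29255 + k} = \frac{-4385 - 40887}{-29255 - 235} = \frac{-4385 - 40887}{-29490} = \left(-4385 - 40887\right) \left(- \frac{1}{29490}\right) = \left(-45272\right) \left(- \frac{1}{29490}\right) = \frac{22636}{14745}$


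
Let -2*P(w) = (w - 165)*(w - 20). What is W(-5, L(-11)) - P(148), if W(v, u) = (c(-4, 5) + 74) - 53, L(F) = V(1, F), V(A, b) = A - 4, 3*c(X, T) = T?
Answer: -3196/3 ≈ -1065.3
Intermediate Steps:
c(X, T) = T/3
P(w) = -(-165 + w)*(-20 + w)/2 (P(w) = -(w - 165)*(w - 20)/2 = -(-165 + w)*(-20 + w)/2)
V(A, b) = -4 + A
L(F) = -3 (L(F) = -4 + 1 = -3)
W(v, u) = 68/3 (W(v, u) = ((1/3)*5 + 74) - 53 = (5/3 + 74) - 53 = 227/3 - 53 = 68/3)
W(-5, L(-11)) - P(148) = 68/3 - (-1650 - 1/2*148**2 + (185/2)*148) = 68/3 - (-1650 - 1/2*21904 + 13690) = 68/3 - (-1650 - 10952 + 13690) = 68/3 - 1*1088 = 68/3 - 1088 = -3196/3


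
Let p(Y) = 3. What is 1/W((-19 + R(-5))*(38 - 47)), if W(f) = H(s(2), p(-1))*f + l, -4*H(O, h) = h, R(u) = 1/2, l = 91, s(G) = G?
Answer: -8/271 ≈ -0.029520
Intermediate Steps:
R(u) = 1/2
H(O, h) = -h/4
W(f) = 91 - 3*f/4 (W(f) = (-1/4*3)*f + 91 = -3*f/4 + 91 = 91 - 3*f/4)
1/W((-19 + R(-5))*(38 - 47)) = 1/(91 - 3*(-19 + 1/2)*(38 - 47)/4) = 1/(91 - (-111)*(-9)/8) = 1/(91 - 3/4*333/2) = 1/(91 - 999/8) = 1/(-271/8) = -8/271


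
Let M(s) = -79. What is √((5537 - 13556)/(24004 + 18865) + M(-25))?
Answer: I*√145526108230/42869 ≈ 8.8987*I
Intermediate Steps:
√((5537 - 13556)/(24004 + 18865) + M(-25)) = √((5537 - 13556)/(24004 + 18865) - 79) = √(-8019/42869 - 79) = √(-3394670/42869) = I*√145526108230/42869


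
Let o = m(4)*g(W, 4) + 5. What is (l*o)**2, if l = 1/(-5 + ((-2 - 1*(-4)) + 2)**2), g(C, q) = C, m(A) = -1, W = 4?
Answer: 1/121 ≈ 0.0082645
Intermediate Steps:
o = 1 (o = -1*4 + 5 = -4 + 5 = 1)
l = 1/11 (l = 1/(-5 + ((-2 + 4) + 2)**2) = 1/(-5 + (2 + 2)**2) = 1/(-5 + 4**2) = 1/(-5 + 16) = 1/11 ≈ 0.090909)
(l*o)**2 = ((1/11)*1)**2 = (1/11)**2 = 1/121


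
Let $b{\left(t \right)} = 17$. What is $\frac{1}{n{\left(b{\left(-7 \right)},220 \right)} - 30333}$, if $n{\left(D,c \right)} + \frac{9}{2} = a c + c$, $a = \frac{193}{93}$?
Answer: $- \frac{186}{5516935} \approx -3.3714 \cdot 10^{-5}$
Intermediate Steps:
$a = \frac{193}{93}$ ($a = 193 \cdot \frac{1}{93} = \frac{193}{93} \approx 2.0753$)
$n{\left(D,c \right)} = - \frac{9}{2} + \frac{286 c}{93}$ ($n{\left(D,c \right)} = - \frac{9}{2} + \left(\frac{193 c}{93} + c\right) = - \frac{9}{2} + \frac{286 c}{93}$)
$\frac{1}{n{\left(b{\left(-7 \right)},220 \right)} - 30333} = \frac{1}{\left(- \frac{9}{2} + \frac{286}{93} \cdot 220\right) - 30333} = \frac{1}{\left(- \frac{9}{2} + \frac{62920}{93}\right) - 30333} = \frac{1}{\frac{125003}{186} - 30333} = \frac{1}{- \frac{5516935}{186}} = - \frac{186}{5516935}$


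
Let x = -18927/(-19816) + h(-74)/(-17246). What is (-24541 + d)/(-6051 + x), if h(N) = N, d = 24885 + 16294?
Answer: -2842991096784/1033790809055 ≈ -2.7501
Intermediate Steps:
d = 41179
x = 163940713/170873368 (x = -18927/(-19816) - 74/(-17246) = -18927*(-1/19816) - 74*(-1/17246) = 18927/19816 + 37/8623 = 163940713/170873368 ≈ 0.95943)
(-24541 + d)/(-6051 + x) = (-24541 + 41179)/(-6051 + 163940713/170873368) = 16638/(-1033790809055/170873368) = 16638*(-170873368/1033790809055) = -2842991096784/1033790809055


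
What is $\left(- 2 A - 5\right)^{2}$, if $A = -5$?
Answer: $25$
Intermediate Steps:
$\left(- 2 A - 5\right)^{2} = \left(\left(-2\right) \left(-5\right) - 5\right)^{2} = \left(10 - 5\right)^{2} = 5^{2} = 25$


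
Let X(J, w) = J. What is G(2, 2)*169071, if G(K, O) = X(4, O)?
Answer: 676284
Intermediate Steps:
G(K, O) = 4
G(2, 2)*169071 = 4*169071 = 676284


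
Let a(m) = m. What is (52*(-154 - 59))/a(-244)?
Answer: 2769/61 ≈ 45.393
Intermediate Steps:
(52*(-154 - 59))/a(-244) = (52*(-154 - 59))/(-244) = (52*(-213))*(-1/244) = -11076*(-1/244) = 2769/61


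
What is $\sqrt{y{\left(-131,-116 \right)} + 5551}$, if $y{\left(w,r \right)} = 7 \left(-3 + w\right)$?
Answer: $\sqrt{4613} \approx 67.919$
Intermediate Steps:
$y{\left(w,r \right)} = -21 + 7 w$
$\sqrt{y{\left(-131,-116 \right)} + 5551} = \sqrt{\left(-21 + 7 \left(-131\right)\right) + 5551} = \sqrt{\left(-21 - 917\right) + 5551} = \sqrt{-938 + 5551} = \sqrt{4613}$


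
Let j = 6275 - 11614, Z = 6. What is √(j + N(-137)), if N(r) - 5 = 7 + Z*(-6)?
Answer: I*√5363 ≈ 73.233*I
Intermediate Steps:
j = -5339
N(r) = -24 (N(r) = 5 + (7 + 6*(-6)) = 5 + (7 - 36) = 5 - 29 = -24)
√(j + N(-137)) = √(-5339 - 24) = √(-5363) = I*√5363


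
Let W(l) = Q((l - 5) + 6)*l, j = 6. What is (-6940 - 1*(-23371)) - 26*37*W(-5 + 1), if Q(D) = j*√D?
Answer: 16431 + 23088*I*√3 ≈ 16431.0 + 39990.0*I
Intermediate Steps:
Q(D) = 6*√D
W(l) = 6*l*√(1 + l) (W(l) = (6*√((l - 5) + 6))*l = (6*√((-5 + l) + 6))*l = (6*√(1 + l))*l = 6*l*√(1 + l))
(-6940 - 1*(-23371)) - 26*37*W(-5 + 1) = (-6940 - 1*(-23371)) - 26*37*6*(-5 + 1)*√(1 + (-5 + 1)) = (-6940 + 23371) - 962*6*(-4)*√(1 - 4) = 16431 - 962*6*(-4)*√(-3) = 16431 - 962*6*(-4)*(I*√3) = 16431 - 962*(-24*I*√3) = 16431 - (-23088)*I*√3 = 16431 + 23088*I*√3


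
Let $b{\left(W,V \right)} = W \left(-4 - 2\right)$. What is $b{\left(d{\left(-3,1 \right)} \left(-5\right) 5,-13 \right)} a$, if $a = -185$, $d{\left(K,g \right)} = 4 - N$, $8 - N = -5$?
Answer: $249750$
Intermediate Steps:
$N = 13$ ($N = 8 - -5 = 8 + 5 = 13$)
$d{\left(K,g \right)} = -9$ ($d{\left(K,g \right)} = 4 - 13 = -9$)
$b{\left(W,V \right)} = - 6 W$ ($b{\left(W,V \right)} = W \left(-6\right) = - 6 W$)
$b{\left(d{\left(-3,1 \right)} \left(-5\right) 5,-13 \right)} a = - 6 \left(-9\right) \left(-5\right) 5 \left(-185\right) = - 6 \cdot 45 \cdot 5 \left(-185\right) = \left(-6\right) 225 \left(-185\right) = \left(-1350\right) \left(-185\right) = 249750$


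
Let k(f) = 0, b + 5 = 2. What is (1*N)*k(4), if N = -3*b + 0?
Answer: 0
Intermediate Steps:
b = -3 (b = -5 + 2 = -3)
N = 9 (N = -3*(-3) + 0 = 9 + 0 = 9)
(1*N)*k(4) = (1*9)*0 = 9*0 = 0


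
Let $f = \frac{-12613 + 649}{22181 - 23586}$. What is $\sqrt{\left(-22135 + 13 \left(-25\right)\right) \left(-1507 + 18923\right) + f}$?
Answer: $\frac{2 i \sqrt{193041558728645}}{1405} \approx 19778.0 i$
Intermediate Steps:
$f = \frac{11964}{1405}$ ($f = - \frac{11964}{-1405} = \left(-11964\right) \left(- \frac{1}{1405}\right) = \frac{11964}{1405} \approx 8.5153$)
$\sqrt{\left(-22135 + 13 \left(-25\right)\right) \left(-1507 + 18923\right) + f} = \sqrt{\left(-22135 + 13 \left(-25\right)\right) \left(-1507 + 18923\right) + \frac{11964}{1405}} = \sqrt{\left(-22135 - 325\right) 17416 + \frac{11964}{1405}} = \sqrt{\left(-22460\right) 17416 + \frac{11964}{1405}} = \sqrt{-391163360 + \frac{11964}{1405}} = \sqrt{- \frac{549584508836}{1405}} = \frac{2 i \sqrt{193041558728645}}{1405}$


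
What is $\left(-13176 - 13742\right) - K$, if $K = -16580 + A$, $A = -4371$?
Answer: $-5967$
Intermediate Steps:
$K = -20951$ ($K = -16580 - 4371 = -20951$)
$\left(-13176 - 13742\right) - K = \left(-13176 - 13742\right) - -20951 = -26918 + 20951 = -5967$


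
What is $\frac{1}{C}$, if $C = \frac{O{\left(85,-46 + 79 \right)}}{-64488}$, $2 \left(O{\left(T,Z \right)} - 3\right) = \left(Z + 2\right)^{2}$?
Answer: $- \frac{128976}{1231} \approx -104.77$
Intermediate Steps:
$O{\left(T,Z \right)} = 3 + \frac{\left(2 + Z\right)^{2}}{2}$ ($O{\left(T,Z \right)} = 3 + \frac{\left(Z + 2\right)^{2}}{2} = 3 + \frac{\left(2 + Z\right)^{2}}{2}$)
$C = - \frac{1231}{128976}$ ($C = \frac{3 + \frac{\left(2 + \left(-46 + 79\right)\right)^{2}}{2}}{-64488} = \left(3 + \frac{\left(2 + 33\right)^{2}}{2}\right) \left(- \frac{1}{64488}\right) = \left(3 + \frac{35^{2}}{2}\right) \left(- \frac{1}{64488}\right) = \left(3 + \frac{1}{2} \cdot 1225\right) \left(- \frac{1}{64488}\right) = \left(3 + \frac{1225}{2}\right) \left(- \frac{1}{64488}\right) = \frac{1231}{2} \left(- \frac{1}{64488}\right) = - \frac{1231}{128976} \approx -0.0095444$)
$\frac{1}{C} = \frac{1}{- \frac{1231}{128976}} = - \frac{128976}{1231}$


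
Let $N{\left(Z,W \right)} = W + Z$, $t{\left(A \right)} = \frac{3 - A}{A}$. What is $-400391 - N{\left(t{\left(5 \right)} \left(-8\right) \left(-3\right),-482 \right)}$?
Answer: $- \frac{1999497}{5} \approx -3.999 \cdot 10^{5}$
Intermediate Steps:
$t{\left(A \right)} = \frac{3 - A}{A}$
$-400391 - N{\left(t{\left(5 \right)} \left(-8\right) \left(-3\right),-482 \right)} = -400391 - \left(-482 + \frac{3 - 5}{5} \left(-8\right) \left(-3\right)\right) = -400391 - \left(-482 + \frac{1}{5} \left(-2\right) \left(-8\right) \left(-3\right)\right) = -400391 - \left(-482 + \left(- \frac{2}{5}\right) \left(-8\right) \left(-3\right)\right) = -400391 - \left(-482 + \frac{16}{5} \left(-3\right)\right) = -400391 - \left(-482 - \frac{48}{5}\right) = -400391 - - \frac{2458}{5} = -400391 + \frac{2458}{5} = - \frac{1999497}{5}$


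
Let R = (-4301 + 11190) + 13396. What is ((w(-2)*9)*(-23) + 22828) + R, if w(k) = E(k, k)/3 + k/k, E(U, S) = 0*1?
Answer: 42906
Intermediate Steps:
E(U, S) = 0
w(k) = 1 (w(k) = 0/3 + k/k = 0*(⅓) + 1 = 0 + 1 = 1)
R = 20285 (R = 6889 + 13396 = 20285)
((w(-2)*9)*(-23) + 22828) + R = ((1*9)*(-23) + 22828) + 20285 = (9*(-23) + 22828) + 20285 = (-207 + 22828) + 20285 = 22621 + 20285 = 42906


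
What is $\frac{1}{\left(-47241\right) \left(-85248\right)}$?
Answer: $\frac{1}{4027200768} \approx 2.4831 \cdot 10^{-10}$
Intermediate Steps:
$\frac{1}{\left(-47241\right) \left(-85248\right)} = \left(- \frac{1}{47241}\right) \left(- \frac{1}{85248}\right) = \frac{1}{4027200768}$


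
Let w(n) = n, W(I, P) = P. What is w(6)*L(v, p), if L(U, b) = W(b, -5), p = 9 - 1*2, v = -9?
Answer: -30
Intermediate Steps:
p = 7 (p = 9 - 2 = 7)
L(U, b) = -5
w(6)*L(v, p) = 6*(-5) = -30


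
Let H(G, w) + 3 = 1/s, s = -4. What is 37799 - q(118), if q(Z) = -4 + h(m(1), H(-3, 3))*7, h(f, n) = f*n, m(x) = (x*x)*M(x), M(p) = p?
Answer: 151303/4 ≈ 37826.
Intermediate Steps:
H(G, w) = -13/4 (H(G, w) = -3 + 1/(-4) = -3 - ¼ = -13/4)
m(x) = x³ (m(x) = (x*x)*x = x²*x = x³)
q(Z) = -107/4 (q(Z) = -4 + (1³*(-13/4))*7 = -4 + (1*(-13/4))*7 = -4 - 13/4*7 = -4 - 91/4 = -107/4)
37799 - q(118) = 37799 - 1*(-107/4) = 37799 + 107/4 = 151303/4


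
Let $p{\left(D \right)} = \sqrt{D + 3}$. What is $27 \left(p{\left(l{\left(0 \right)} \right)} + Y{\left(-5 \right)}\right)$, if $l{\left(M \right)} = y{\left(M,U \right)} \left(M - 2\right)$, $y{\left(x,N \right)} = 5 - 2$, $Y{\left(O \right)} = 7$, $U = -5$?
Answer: $189 + 27 i \sqrt{3} \approx 189.0 + 46.765 i$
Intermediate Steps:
$y{\left(x,N \right)} = 3$ ($y{\left(x,N \right)} = 5 - 2 = 3$)
$l{\left(M \right)} = -6 + 3 M$ ($l{\left(M \right)} = 3 \left(M - 2\right) = 3 \left(-2 + M\right) = -6 + 3 M$)
$p{\left(D \right)} = \sqrt{3 + D}$
$27 \left(p{\left(l{\left(0 \right)} \right)} + Y{\left(-5 \right)}\right) = 27 \left(\sqrt{3 + \left(-6 + 3 \cdot 0\right)} + 7\right) = 27 \left(\sqrt{3 + \left(-6 + 0\right)} + 7\right) = 27 \left(\sqrt{3 - 6} + 7\right) = 27 \left(\sqrt{-3} + 7\right) = 27 \left(i \sqrt{3} + 7\right) = 27 \left(7 + i \sqrt{3}\right) = 189 + 27 i \sqrt{3}$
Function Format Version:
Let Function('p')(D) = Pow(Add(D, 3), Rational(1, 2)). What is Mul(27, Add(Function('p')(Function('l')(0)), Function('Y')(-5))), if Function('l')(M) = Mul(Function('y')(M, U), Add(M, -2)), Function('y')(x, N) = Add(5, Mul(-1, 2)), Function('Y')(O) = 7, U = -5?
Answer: Add(189, Mul(27, I, Pow(3, Rational(1, 2)))) ≈ Add(189.00, Mul(46.765, I))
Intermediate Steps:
Function('y')(x, N) = 3 (Function('y')(x, N) = Add(5, -2) = 3)
Function('l')(M) = Add(-6, Mul(3, M)) (Function('l')(M) = Mul(3, Add(M, -2)) = Mul(3, Add(-2, M)) = Add(-6, Mul(3, M)))
Function('p')(D) = Pow(Add(3, D), Rational(1, 2))
Mul(27, Add(Function('p')(Function('l')(0)), Function('Y')(-5))) = Mul(27, Add(Pow(Add(3, Add(-6, Mul(3, 0))), Rational(1, 2)), 7)) = Mul(27, Add(Pow(Add(3, Add(-6, 0)), Rational(1, 2)), 7)) = Mul(27, Add(Pow(Add(3, -6), Rational(1, 2)), 7)) = Mul(27, Add(Pow(-3, Rational(1, 2)), 7)) = Mul(27, Add(Mul(I, Pow(3, Rational(1, 2))), 7)) = Mul(27, Add(7, Mul(I, Pow(3, Rational(1, 2))))) = Add(189, Mul(27, I, Pow(3, Rational(1, 2))))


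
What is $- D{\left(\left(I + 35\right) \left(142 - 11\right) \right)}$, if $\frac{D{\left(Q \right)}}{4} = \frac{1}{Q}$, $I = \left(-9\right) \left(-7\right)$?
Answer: $- \frac{2}{6419} \approx -0.00031157$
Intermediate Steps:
$I = 63$
$D{\left(Q \right)} = \frac{4}{Q}$
$- D{\left(\left(I + 35\right) \left(142 - 11\right) \right)} = - \frac{4}{\left(63 + 35\right) \left(142 - 11\right)} = - \frac{4}{98 \cdot 131} = - \frac{4}{12838} = \left(-1\right) \frac{2}{6419} = - \frac{2}{6419}$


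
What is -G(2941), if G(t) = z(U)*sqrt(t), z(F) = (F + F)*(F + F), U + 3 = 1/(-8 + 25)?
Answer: -10000*sqrt(2941)/289 ≈ -1876.5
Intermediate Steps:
U = -50/17 (U = -3 + 1/(-8 + 25) = -3 + 1/17 = -50/17 ≈ -2.9412)
z(F) = 4*F**2 (z(F) = (2*F)*(2*F) = 4*F**2)
G(t) = 10000*sqrt(t)/289 (G(t) = (4*(-50/17)**2)*sqrt(t) = (4*(2500/289))*sqrt(t) = 10000*sqrt(t)/289)
-G(2941) = -10000*sqrt(2941)/289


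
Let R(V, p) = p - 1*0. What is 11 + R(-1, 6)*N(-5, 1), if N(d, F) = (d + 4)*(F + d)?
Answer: 35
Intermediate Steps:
R(V, p) = p (R(V, p) = p + 0 = p)
N(d, F) = (4 + d)*(F + d)
11 + R(-1, 6)*N(-5, 1) = 11 + 6*((-5)² + 4*1 + 4*(-5) + 1*(-5)) = 11 + 6*(25 + 4 - 20 - 5) = 11 + 6*4 = 11 + 24 = 35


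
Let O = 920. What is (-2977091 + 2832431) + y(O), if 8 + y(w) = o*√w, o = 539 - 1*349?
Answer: -144668 + 380*√230 ≈ -1.3891e+5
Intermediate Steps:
o = 190 (o = 539 - 349 = 190)
y(w) = -8 + 190*√w
(-2977091 + 2832431) + y(O) = (-2977091 + 2832431) + (-8 + 190*√920) = -144660 + (-8 + 190*(2*√230)) = -144660 + (-8 + 380*√230) = -144668 + 380*√230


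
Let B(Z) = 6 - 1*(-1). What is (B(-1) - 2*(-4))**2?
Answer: 225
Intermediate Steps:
B(Z) = 7 (B(Z) = 6 + 1 = 7)
(B(-1) - 2*(-4))**2 = (7 - 2*(-4))**2 = (7 + 8)**2 = 15**2 = 225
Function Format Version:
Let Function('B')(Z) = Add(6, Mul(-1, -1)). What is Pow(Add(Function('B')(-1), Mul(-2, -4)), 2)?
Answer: 225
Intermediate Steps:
Function('B')(Z) = 7 (Function('B')(Z) = Add(6, 1) = 7)
Pow(Add(Function('B')(-1), Mul(-2, -4)), 2) = Pow(Add(7, Mul(-2, -4)), 2) = Pow(Add(7, 8), 2) = Pow(15, 2) = 225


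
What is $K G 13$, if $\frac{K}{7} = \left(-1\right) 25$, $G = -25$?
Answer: $56875$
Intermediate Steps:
$K = -175$ ($K = 7 \left(\left(-1\right) 25\right) = 7 \left(-25\right) = -175$)
$K G 13 = \left(-175\right) \left(-25\right) 13 = 4375 \cdot 13 = 56875$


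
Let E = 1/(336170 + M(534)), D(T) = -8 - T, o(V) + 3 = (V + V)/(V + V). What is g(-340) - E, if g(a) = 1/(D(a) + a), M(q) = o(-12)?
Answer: -21011/168084 ≈ -0.12500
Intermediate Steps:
o(V) = -2 (o(V) = -3 + (V + V)/(V + V) = -3 + (2*V)/((2*V)) = -3 + (2*V)*(1/(2*V)) = -3 + 1 = -2)
M(q) = -2
g(a) = -1/8 (g(a) = 1/((-8 - a) + a) = 1/(-8) = -1/8)
E = 1/336168 (E = 1/(336170 - 2) = 1/336168 ≈ 2.9747e-6)
g(-340) - E = -1/8 - 1*1/336168 = -1/8 - 1/336168 = -21011/168084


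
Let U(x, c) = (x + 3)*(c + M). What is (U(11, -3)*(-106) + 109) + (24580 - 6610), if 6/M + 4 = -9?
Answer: 301807/13 ≈ 23216.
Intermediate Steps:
M = -6/13 (M = 6/(-4 - 9) = 6/(-13) = 6*(-1/13) = -6/13 ≈ -0.46154)
U(x, c) = (3 + x)*(-6/13 + c) (U(x, c) = (x + 3)*(c - 6/13) = (3 + x)*(-6/13 + c))
(U(11, -3)*(-106) + 109) + (24580 - 6610) = ((-18/13 + 3*(-3) - 6/13*11 - 3*11)*(-106) + 109) + (24580 - 6610) = ((-18/13 - 9 - 66/13 - 33)*(-106) + 109) + 17970 = (-630/13*(-106) + 109) + 17970 = (66780/13 + 109) + 17970 = 68197/13 + 17970 = 301807/13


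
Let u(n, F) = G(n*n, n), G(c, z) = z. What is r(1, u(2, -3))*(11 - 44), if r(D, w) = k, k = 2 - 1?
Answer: -33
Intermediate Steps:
u(n, F) = n
k = 1
r(D, w) = 1
r(1, u(2, -3))*(11 - 44) = 1*(11 - 44) = 1*(-33) = -33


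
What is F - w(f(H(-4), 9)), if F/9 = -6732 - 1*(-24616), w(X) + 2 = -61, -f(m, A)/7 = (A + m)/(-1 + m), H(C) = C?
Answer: 161019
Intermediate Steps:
f(m, A) = -7*(A + m)/(-1 + m)
w(X) = -63 (w(X) = -2 - 61 = -63)
F = 160956 (F = 9*(-6732 - 1*(-24616)) = 9*(-6732 + 24616) = 9*17884 = 160956)
F - w(f(H(-4), 9)) = 160956 - 1*(-63) = 160956 + 63 = 161019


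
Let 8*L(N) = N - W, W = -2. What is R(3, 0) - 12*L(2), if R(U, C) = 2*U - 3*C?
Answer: 0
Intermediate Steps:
L(N) = ¼ + N/8 (L(N) = (N - 1*(-2))/8 = (N + 2)/8 = (2 + N)/8 = ¼ + N/8)
R(U, C) = -3*C + 2*U
R(3, 0) - 12*L(2) = (-3*0 + 2*3) - 12*(¼ + (⅛)*2) = (0 + 6) - 12*(¼ + ¼) = 6 - 12*½ = 6 - 6 = 0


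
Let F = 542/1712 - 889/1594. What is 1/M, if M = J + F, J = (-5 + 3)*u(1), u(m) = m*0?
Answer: -682232/164505 ≈ -4.1472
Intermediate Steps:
u(m) = 0
J = 0 (J = (-5 + 3)*0 = -2*0 = 0)
F = -164505/682232 (F = 542*(1/1712) - 889*1/1594 = 271/856 - 889/1594 = -164505/682232 ≈ -0.24113)
M = -164505/682232 (M = 0 - 164505/682232 = -164505/682232 ≈ -0.24113)
1/M = 1/(-164505/682232) = -682232/164505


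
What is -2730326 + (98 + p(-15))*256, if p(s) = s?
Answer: -2709078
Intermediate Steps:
-2730326 + (98 + p(-15))*256 = -2730326 + (98 - 15)*256 = -2730326 + 83*256 = -2730326 + 21248 = -2709078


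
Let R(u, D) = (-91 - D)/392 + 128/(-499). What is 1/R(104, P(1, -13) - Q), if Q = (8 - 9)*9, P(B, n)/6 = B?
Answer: -97804/51535 ≈ -1.8978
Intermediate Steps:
P(B, n) = 6*B
Q = -9 (Q = -1*9 = -9)
R(u, D) = -13655/27944 - D/392 (R(u, D) = (-91 - D)*(1/392) + 128*(-1/499) = (-13/56 - D/392) - 128/499 = -13655/27944 - D/392)
1/R(104, P(1, -13) - Q) = 1/(-13655/27944 - (6*1 - 1*(-9))/392) = 1/(-13655/27944 - (6 + 9)/392) = 1/(-13655/27944 - 1/392*15) = 1/(-13655/27944 - 15/392) = 1/(-51535/97804) = -97804/51535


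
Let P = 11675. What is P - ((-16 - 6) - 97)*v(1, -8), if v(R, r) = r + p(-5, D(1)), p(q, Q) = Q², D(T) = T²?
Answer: 10842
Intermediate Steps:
v(R, r) = 1 + r (v(R, r) = r + (1²)² = r + 1² = r + 1 = 1 + r)
P - ((-16 - 6) - 97)*v(1, -8) = 11675 - ((-16 - 6) - 97)*(1 - 8) = 11675 - (-22 - 97)*(-7) = 11675 - (-119)*(-7) = 11675 - 1*833 = 11675 - 833 = 10842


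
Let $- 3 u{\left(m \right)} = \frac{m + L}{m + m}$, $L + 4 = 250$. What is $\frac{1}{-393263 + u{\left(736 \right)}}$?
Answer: $- \frac{2208}{868325195} \approx -2.5428 \cdot 10^{-6}$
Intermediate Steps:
$L = 246$ ($L = -4 + 250 = 246$)
$u{\left(m \right)} = - \frac{246 + m}{6 m}$ ($u{\left(m \right)} = - \frac{\left(m + 246\right) \frac{1}{m + m}}{3} = - \frac{\left(246 + m\right) \frac{1}{2 m}}{3} = - \frac{\frac{1}{2} \frac{1}{m} \left(246 + m\right)}{3} = - \frac{246 + m}{6 m}$)
$\frac{1}{-393263 + u{\left(736 \right)}} = \frac{1}{-393263 + \frac{-246 - 736}{6 \cdot 736}} = \frac{1}{-393263 + \frac{1}{6} \cdot \frac{1}{736} \left(-246 - 736\right)} = \frac{1}{-393263 + \frac{1}{6} \cdot \frac{1}{736} \left(-982\right)} = \frac{1}{-393263 - \frac{491}{2208}} = \frac{1}{- \frac{868325195}{2208}} = - \frac{2208}{868325195}$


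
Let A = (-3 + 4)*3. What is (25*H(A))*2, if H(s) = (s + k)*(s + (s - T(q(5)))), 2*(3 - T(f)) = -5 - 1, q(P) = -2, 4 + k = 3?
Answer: 0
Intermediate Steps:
k = -1 (k = -4 + 3 = -1)
T(f) = 6 (T(f) = 3 - (-5 - 1)/2 = 3 - ½*(-6) = 3 + 3 = 6)
A = 3 (A = 1*3 = 3)
H(s) = (-1 + s)*(-6 + 2*s) (H(s) = (s - 1)*(s + (s - 1*6)) = (-1 + s)*(s + (s - 6)) = (-1 + s)*(s + (-6 + s)) = (-1 + s)*(-6 + 2*s))
(25*H(A))*2 = (25*(6 - 8*3 + 2*3²))*2 = (25*(6 - 24 + 2*9))*2 = (25*(6 - 24 + 18))*2 = (25*0)*2 = 0*2 = 0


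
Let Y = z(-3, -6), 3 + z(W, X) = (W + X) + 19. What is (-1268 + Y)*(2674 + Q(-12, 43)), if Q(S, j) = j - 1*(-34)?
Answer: -3469011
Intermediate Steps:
z(W, X) = 16 + W + X (z(W, X) = -3 + ((W + X) + 19) = -3 + (19 + W + X) = 16 + W + X)
Y = 7 (Y = 16 - 3 - 6 = 7)
Q(S, j) = 34 + j (Q(S, j) = j + 34 = 34 + j)
(-1268 + Y)*(2674 + Q(-12, 43)) = (-1268 + 7)*(2674 + (34 + 43)) = -1261*(2674 + 77) = -1261*2751 = -3469011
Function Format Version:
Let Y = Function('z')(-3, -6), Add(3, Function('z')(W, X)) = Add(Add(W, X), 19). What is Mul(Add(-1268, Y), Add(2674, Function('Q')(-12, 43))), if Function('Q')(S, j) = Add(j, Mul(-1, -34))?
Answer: -3469011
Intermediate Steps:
Function('z')(W, X) = Add(16, W, X) (Function('z')(W, X) = Add(-3, Add(Add(W, X), 19)) = Add(-3, Add(19, W, X)) = Add(16, W, X))
Y = 7 (Y = Add(16, -3, -6) = 7)
Function('Q')(S, j) = Add(34, j) (Function('Q')(S, j) = Add(j, 34) = Add(34, j))
Mul(Add(-1268, Y), Add(2674, Function('Q')(-12, 43))) = Mul(Add(-1268, 7), Add(2674, Add(34, 43))) = Mul(-1261, Add(2674, 77)) = Mul(-1261, 2751) = -3469011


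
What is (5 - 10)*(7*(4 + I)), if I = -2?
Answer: -70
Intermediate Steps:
(5 - 10)*(7*(4 + I)) = (5 - 10)*(7*(4 - 2)) = -35*2 = -5*14 = -70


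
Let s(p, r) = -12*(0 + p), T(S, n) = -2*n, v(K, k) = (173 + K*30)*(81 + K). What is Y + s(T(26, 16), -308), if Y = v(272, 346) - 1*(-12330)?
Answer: 2954263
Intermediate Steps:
v(K, k) = (81 + K)*(173 + 30*K) (v(K, k) = (173 + 30*K)*(81 + K) = (81 + K)*(173 + 30*K))
s(p, r) = -12*p
Y = 2953879 (Y = (14013 + 30*272² + 2603*272) - 1*(-12330) = (14013 + 30*73984 + 708016) + 12330 = (14013 + 2219520 + 708016) + 12330 = 2941549 + 12330 = 2953879)
Y + s(T(26, 16), -308) = 2953879 - (-24)*16 = 2953879 - 12*(-32) = 2953879 + 384 = 2954263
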